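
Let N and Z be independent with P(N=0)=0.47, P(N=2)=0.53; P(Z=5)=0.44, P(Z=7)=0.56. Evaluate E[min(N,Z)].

1.06

E[min(N,Z)] = Σ_n Σ_z min(n,z) · P(N=n)P(Z=z)
 = 0·0.2068 + 0·0.2632 + 2·0.2332 + 2·0.2968
 = 0 + 0 + 0.4664 + 0.5936
 = 1.06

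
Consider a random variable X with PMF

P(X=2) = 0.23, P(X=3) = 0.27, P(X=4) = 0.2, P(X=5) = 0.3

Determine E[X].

E[X] = Σ x·P(X=x)
 = 2·0.23 + 3·0.27 + 4·0.2 + 5·0.3
 = 0.46 + 0.81 + 0.8 + 1.5
 = 3.57

3.57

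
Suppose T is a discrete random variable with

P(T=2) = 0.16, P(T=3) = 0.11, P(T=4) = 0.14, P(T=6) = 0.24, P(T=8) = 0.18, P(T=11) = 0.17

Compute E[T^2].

E[T^2] = Σ t^2·P(T=t)
 = 4·0.16 + 9·0.11 + 16·0.14 + 36·0.24 + 64·0.18 + 121·0.17
 = 0.64 + 0.99 + 2.24 + 8.64 + 11.52 + 20.57
 = 44.6

44.6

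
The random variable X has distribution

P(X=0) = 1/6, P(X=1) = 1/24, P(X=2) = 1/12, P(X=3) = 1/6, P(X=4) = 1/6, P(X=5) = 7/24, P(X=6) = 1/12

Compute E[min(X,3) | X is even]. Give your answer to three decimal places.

1.833

P(X is even) = 1/6 + 1/12 + 1/6 + 1/12 = 1/2.
E[min(X,3) | X is even] = [0·1/6 + 2·1/12 + 3·1/6 + 3·1/12] / (1/2)
 = 11/12 / (1/2)
 = 11/6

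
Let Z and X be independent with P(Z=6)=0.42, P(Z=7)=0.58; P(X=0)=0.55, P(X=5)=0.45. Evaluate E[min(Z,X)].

E[min(Z,X)] = Σ_z Σ_x min(z,x) · P(Z=z)P(X=x)
 = 0·0.231 + 5·0.189 + 0·0.319 + 5·0.261
 = 0 + 0.945 + 0 + 1.305
 = 2.25

2.25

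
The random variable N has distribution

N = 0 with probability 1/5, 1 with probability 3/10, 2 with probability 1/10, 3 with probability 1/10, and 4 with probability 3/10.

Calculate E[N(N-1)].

E[N(N-1)] = Σ n(n-1)·P(N=n)
 = 0·1/5 + 0·3/10 + 2·1/10 + 6·1/10 + 12·3/10
 = 0 + 0 + 1/5 + 3/5 + 18/5
 = 22/5

4.4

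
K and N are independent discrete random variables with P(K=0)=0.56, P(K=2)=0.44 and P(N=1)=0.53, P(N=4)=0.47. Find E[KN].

E[KN] = Σ_k Σ_n kn · P(K=k)P(N=n)
 = 0·0.2968 + 0·0.2632 + 2·0.2332 + 8·0.2068
 = 0 + 0 + 0.4664 + 1.6544
 = 2.1208

2.1208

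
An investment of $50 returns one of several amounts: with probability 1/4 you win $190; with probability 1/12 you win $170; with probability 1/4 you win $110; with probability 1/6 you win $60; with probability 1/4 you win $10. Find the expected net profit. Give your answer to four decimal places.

E[payout] = 190·1/4 + 170·1/12 + 110·1/4 + 60·1/6 + 10·1/4
 = 95/2 + 85/6 + 55/2 + 10 + 5/2
 = 305/3
Net = 305/3 - 50 = 155/3

51.6667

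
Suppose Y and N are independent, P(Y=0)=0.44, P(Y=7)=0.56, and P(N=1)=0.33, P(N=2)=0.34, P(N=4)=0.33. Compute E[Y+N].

E[Y+N] = Σ_y Σ_n (y+n) · P(Y=y)P(N=n)
 = 1·0.1452 + 2·0.1496 + 4·0.1452 + 8·0.1848 + 9·0.1904 + 11·0.1848
 = 0.1452 + 0.2992 + 0.5808 + 1.4784 + 1.7136 + 2.0328
 = 6.25

6.25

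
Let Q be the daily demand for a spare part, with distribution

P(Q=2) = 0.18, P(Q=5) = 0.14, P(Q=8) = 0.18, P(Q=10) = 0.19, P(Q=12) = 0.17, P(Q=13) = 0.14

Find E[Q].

E[Q] = Σ q·P(Q=q)
 = 2·0.18 + 5·0.14 + 8·0.18 + 10·0.19 + 12·0.17 + 13·0.14
 = 0.36 + 0.7 + 1.44 + 1.9 + 2.04 + 1.82
 = 8.26

8.26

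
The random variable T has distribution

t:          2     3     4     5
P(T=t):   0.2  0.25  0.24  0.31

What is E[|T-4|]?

0.96

E[|T-4|] = Σ |t-4|·P(T=t)
 = 2·0.2 + 1·0.25 + 0·0.24 + 1·0.31
 = 0.4 + 0.25 + 0 + 0.31
 = 0.96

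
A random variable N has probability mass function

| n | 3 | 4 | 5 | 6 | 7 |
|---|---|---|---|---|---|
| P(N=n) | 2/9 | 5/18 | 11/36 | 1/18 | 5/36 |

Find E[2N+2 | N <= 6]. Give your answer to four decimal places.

10.4516

P(N <= 6) = 2/9 + 5/18 + 11/36 + 1/18 = 31/36.
E[2N+2 | N <= 6] = [8·2/9 + 10·5/18 + 12·11/36 + 14·1/18] / (31/36)
 = 9 / (31/36)
 = 324/31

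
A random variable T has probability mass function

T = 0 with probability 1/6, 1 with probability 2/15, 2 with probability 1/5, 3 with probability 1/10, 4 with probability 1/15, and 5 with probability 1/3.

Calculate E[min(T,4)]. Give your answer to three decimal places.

2.433

E[min(T,4)] = Σ min(t,4)·P(T=t)
 = 0·1/6 + 1·2/15 + 2·1/5 + 3·1/10 + 4·1/15 + 4·1/3
 = 0 + 2/15 + 2/5 + 3/10 + 4/15 + 4/3
 = 73/30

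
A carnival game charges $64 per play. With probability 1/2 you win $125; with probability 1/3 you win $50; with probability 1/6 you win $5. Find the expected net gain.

E[payout] = 125·1/2 + 50·1/3 + 5·1/6
 = 125/2 + 50/3 + 5/6
 = 80
Net = 80 - 64 = 16

16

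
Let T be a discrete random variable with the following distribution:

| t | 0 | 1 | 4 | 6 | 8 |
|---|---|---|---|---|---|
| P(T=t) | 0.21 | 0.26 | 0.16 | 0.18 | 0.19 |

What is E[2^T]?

E[2^T] = Σ 2^t·P(T=t)
 = 1·0.21 + 2·0.26 + 16·0.16 + 64·0.18 + 256·0.19
 = 0.21 + 0.52 + 2.56 + 11.52 + 48.64
 = 63.45

63.45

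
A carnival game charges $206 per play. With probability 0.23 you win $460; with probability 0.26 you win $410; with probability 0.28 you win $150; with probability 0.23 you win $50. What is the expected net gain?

59.9

E[payout] = 460·0.23 + 410·0.26 + 150·0.28 + 50·0.23
 = 105.8 + 106.6 + 42 + 11.5
 = 265.9
Net = 265.9 - 206 = 59.9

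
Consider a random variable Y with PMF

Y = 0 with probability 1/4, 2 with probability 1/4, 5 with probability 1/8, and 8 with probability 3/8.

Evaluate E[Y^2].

28.125

E[Y^2] = Σ y^2·P(Y=y)
 = 0·1/4 + 4·1/4 + 25·1/8 + 64·3/8
 = 0 + 1 + 25/8 + 24
 = 225/8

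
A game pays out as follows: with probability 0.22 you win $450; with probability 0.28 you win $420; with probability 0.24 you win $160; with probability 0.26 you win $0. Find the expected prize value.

255

E[payout] = 450·0.22 + 420·0.28 + 160·0.24 + 0·0.26
 = 99 + 117.6 + 38.4 + 0
 = 255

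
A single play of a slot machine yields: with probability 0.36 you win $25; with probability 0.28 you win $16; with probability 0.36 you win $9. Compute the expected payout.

16.72

E[payout] = 25·0.36 + 16·0.28 + 9·0.36
 = 9 + 4.48 + 3.24
 = 16.72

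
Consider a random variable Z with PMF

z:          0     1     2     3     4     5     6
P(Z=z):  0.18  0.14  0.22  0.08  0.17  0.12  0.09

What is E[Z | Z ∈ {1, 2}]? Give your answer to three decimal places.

P(Z ∈ {1, 2}) = 0.14 + 0.22 = 0.36.
E[Z | Z ∈ {1, 2}] = [1·0.14 + 2·0.22] / 0.36
 = 0.58 / 0.36
 = 29/18

1.611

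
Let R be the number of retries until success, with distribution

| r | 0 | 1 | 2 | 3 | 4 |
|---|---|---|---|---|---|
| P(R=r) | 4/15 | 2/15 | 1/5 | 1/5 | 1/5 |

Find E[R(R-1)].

E[R(R-1)] = Σ r(r-1)·P(R=r)
 = 0·4/15 + 0·2/15 + 2·1/5 + 6·1/5 + 12·1/5
 = 0 + 0 + 2/5 + 6/5 + 12/5
 = 4

4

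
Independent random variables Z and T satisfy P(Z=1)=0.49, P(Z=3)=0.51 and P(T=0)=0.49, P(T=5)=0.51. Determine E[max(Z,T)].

3.5398

E[max(Z,T)] = Σ_z Σ_t max(z,t) · P(Z=z)P(T=t)
 = 1·0.2401 + 5·0.2499 + 3·0.2499 + 5·0.2601
 = 0.2401 + 1.2495 + 0.7497 + 1.3005
 = 3.5398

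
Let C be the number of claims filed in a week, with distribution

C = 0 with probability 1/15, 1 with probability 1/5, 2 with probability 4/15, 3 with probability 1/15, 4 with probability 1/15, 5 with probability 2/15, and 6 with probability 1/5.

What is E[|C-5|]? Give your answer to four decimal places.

2.3333

E[|C-5|] = Σ |c-5|·P(C=c)
 = 5·1/15 + 4·1/5 + 3·4/15 + 2·1/15 + 1·1/15 + 0·2/15 + 1·1/5
 = 1/3 + 4/5 + 4/5 + 2/15 + 1/15 + 0 + 1/5
 = 7/3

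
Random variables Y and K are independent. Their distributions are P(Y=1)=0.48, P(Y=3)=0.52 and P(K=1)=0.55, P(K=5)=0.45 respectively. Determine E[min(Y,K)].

E[min(Y,K)] = Σ_y Σ_k min(y,k) · P(Y=y)P(K=k)
 = 1·0.264 + 1·0.216 + 1·0.286 + 3·0.234
 = 0.264 + 0.216 + 0.286 + 0.702
 = 1.468

1.468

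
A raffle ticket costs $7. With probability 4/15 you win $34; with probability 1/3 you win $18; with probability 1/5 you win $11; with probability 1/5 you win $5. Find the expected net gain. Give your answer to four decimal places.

E[payout] = 34·4/15 + 18·1/3 + 11·1/5 + 5·1/5
 = 136/15 + 6 + 11/5 + 1
 = 274/15
Net = 274/15 - 7 = 169/15

11.2667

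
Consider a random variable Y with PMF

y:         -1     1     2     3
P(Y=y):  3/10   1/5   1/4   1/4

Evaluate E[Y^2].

E[Y^2] = Σ y^2·P(Y=y)
 = 1·3/10 + 1·1/5 + 4·1/4 + 9·1/4
 = 3/10 + 1/5 + 1 + 9/4
 = 15/4

3.75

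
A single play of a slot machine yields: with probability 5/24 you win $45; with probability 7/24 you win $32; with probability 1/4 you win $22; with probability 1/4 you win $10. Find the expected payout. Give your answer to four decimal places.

E[payout] = 45·5/24 + 32·7/24 + 22·1/4 + 10·1/4
 = 75/8 + 28/3 + 11/2 + 5/2
 = 641/24

26.7083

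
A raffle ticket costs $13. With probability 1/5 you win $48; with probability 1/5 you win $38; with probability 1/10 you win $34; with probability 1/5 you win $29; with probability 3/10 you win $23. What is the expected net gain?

E[payout] = 48·1/5 + 38·1/5 + 34·1/10 + 29·1/5 + 23·3/10
 = 48/5 + 38/5 + 17/5 + 29/5 + 69/10
 = 333/10
Net = 333/10 - 13 = 203/10

20.3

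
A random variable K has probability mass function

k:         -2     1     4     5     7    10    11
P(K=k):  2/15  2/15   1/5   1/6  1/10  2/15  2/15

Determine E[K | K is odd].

P(K is odd) = 2/15 + 1/6 + 1/10 + 2/15 = 8/15.
E[K | K is odd] = [1·2/15 + 5·1/6 + 7·1/10 + 11·2/15] / (8/15)
 = 47/15 / (8/15)
 = 47/8

5.875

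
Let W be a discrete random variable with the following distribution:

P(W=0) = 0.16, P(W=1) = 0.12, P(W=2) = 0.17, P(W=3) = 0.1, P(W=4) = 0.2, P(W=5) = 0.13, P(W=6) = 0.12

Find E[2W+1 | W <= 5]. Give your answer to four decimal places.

6.0227

P(W <= 5) = 0.16 + 0.12 + 0.17 + 0.1 + 0.2 + 0.13 = 0.88.
E[2W+1 | W <= 5] = [1·0.16 + 3·0.12 + 5·0.17 + 7·0.1 + 9·0.2 + 11·0.13] / 0.88
 = 5.3 / 0.88
 = 265/44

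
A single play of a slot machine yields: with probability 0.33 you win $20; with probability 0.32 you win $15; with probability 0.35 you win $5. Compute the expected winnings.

13.15

E[payout] = 20·0.33 + 15·0.32 + 5·0.35
 = 6.6 + 4.8 + 1.75
 = 13.15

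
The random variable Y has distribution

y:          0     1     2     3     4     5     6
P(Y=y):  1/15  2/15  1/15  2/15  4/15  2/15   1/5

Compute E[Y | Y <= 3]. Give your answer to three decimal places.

1.667

P(Y <= 3) = 1/15 + 2/15 + 1/15 + 2/15 = 2/5.
E[Y | Y <= 3] = [0·1/15 + 1·2/15 + 2·1/15 + 3·2/15] / (2/5)
 = 2/3 / (2/5)
 = 5/3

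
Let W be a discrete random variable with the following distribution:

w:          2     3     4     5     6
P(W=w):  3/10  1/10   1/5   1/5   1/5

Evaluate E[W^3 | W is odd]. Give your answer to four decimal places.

P(W is odd) = 1/10 + 1/5 = 3/10.
E[W^3 | W is odd] = [27·1/10 + 125·1/5] / (3/10)
 = 277/10 / (3/10)
 = 277/3

92.3333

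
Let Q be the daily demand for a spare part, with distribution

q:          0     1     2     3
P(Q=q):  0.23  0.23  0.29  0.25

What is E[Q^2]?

E[Q^2] = Σ q^2·P(Q=q)
 = 0·0.23 + 1·0.23 + 4·0.29 + 9·0.25
 = 0 + 0.23 + 1.16 + 2.25
 = 3.64

3.64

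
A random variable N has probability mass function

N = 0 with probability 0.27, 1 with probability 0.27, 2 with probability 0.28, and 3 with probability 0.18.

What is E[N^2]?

E[N^2] = Σ n^2·P(N=n)
 = 0·0.27 + 1·0.27 + 4·0.28 + 9·0.18
 = 0 + 0.27 + 1.12 + 1.62
 = 3.01

3.01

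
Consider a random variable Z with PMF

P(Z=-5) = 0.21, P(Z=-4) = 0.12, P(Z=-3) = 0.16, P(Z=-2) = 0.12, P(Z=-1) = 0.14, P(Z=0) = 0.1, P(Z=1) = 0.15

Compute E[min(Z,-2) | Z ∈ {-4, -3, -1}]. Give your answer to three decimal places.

-2.952

P(Z ∈ {-4, -3, -1}) = 0.12 + 0.16 + 0.14 = 0.42.
E[min(Z,-2) | Z ∈ {-4, -3, -1}] = [(-4)·0.12 + (-3)·0.16 + (-2)·0.14] / 0.42
 = -1.24 / 0.42
 = -62/21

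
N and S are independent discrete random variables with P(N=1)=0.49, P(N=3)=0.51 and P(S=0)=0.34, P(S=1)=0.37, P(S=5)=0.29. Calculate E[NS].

E[NS] = Σ_n Σ_s ns · P(N=n)P(S=s)
 = 0·0.1666 + 1·0.1813 + 5·0.1421 + 0·0.1734 + 3·0.1887 + 15·0.1479
 = 0 + 0.1813 + 0.7105 + 0 + 0.5661 + 2.2185
 = 3.6764

3.6764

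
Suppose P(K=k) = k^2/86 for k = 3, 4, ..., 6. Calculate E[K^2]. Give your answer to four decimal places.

26.2558

E[K^2] = Σ k^2·P(K=k)
 = 9·9/86 + 16·8/43 + 25·25/86 + 36·18/43
 = 81/86 + 128/43 + 625/86 + 648/43
 = 1129/43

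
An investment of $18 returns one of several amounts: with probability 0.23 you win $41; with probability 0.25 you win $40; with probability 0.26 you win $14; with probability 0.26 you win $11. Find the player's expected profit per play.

E[payout] = 41·0.23 + 40·0.25 + 14·0.26 + 11·0.26
 = 9.43 + 10 + 3.64 + 2.86
 = 25.93
Net = 25.93 - 18 = 7.93

7.93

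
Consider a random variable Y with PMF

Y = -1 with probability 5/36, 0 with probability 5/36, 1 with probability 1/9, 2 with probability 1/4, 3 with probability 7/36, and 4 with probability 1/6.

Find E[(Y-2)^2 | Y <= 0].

6.5

P(Y <= 0) = 5/36 + 5/36 = 5/18.
E[(Y-2)^2 | Y <= 0] = [9·5/36 + 4·5/36] / (5/18)
 = 65/36 / (5/18)
 = 13/2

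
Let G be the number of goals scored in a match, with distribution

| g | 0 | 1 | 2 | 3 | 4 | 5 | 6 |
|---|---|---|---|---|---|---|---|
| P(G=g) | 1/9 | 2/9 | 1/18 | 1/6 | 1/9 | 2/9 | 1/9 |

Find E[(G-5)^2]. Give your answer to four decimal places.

E[(G-5)^2] = Σ (g-5)^2·P(G=g)
 = 25·1/9 + 16·2/9 + 9·1/18 + 4·1/6 + 1·1/9 + 0·2/9 + 1·1/9
 = 25/9 + 32/9 + 1/2 + 2/3 + 1/9 + 0 + 1/9
 = 139/18

7.7222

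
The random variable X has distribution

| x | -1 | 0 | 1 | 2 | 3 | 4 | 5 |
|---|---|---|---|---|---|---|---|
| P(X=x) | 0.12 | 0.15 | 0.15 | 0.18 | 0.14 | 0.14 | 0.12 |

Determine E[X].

1.97

E[X] = Σ x·P(X=x)
 = (-1)·0.12 + 0·0.15 + 1·0.15 + 2·0.18 + 3·0.14 + 4·0.14 + 5·0.12
 = (-0.12) + 0 + 0.15 + 0.36 + 0.42 + 0.56 + 0.6
 = 1.97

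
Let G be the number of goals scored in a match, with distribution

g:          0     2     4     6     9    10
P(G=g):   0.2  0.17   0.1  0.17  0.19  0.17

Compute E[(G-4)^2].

E[(G-4)^2] = Σ (g-4)^2·P(G=g)
 = 16·0.2 + 4·0.17 + 0·0.1 + 4·0.17 + 25·0.19 + 36·0.17
 = 3.2 + 0.68 + 0 + 0.68 + 4.75 + 6.12
 = 15.43

15.43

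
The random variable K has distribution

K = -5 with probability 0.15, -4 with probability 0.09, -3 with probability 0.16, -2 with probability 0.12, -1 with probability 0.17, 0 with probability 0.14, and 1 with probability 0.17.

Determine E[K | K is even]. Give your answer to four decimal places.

P(K is even) = 0.09 + 0.12 + 0.14 = 0.35.
E[K | K is even] = [(-4)·0.09 + (-2)·0.12 + 0·0.14] / 0.35
 = -0.6 / 0.35
 = -12/7

-1.7143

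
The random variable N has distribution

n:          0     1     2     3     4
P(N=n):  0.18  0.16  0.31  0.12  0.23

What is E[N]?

2.06

E[N] = Σ n·P(N=n)
 = 0·0.18 + 1·0.16 + 2·0.31 + 3·0.12 + 4·0.23
 = 0 + 0.16 + 0.62 + 0.36 + 0.92
 = 2.06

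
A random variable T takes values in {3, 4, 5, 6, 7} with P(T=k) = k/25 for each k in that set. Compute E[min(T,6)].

E[min(T,6)] = Σ min(t,6)·P(T=t)
 = 3·3/25 + 4·4/25 + 5·1/5 + 6·6/25 + 6·7/25
 = 9/25 + 16/25 + 1 + 36/25 + 42/25
 = 128/25

5.12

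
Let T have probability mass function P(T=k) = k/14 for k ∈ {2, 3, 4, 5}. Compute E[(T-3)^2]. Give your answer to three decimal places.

E[(T-3)^2] = Σ (t-3)^2·P(T=t)
 = 1·1/7 + 0·3/14 + 1·2/7 + 4·5/14
 = 1/7 + 0 + 2/7 + 10/7
 = 13/7

1.857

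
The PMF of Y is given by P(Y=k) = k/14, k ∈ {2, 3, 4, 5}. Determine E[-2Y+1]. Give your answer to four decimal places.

E[-2Y+1] = Σ (-2y+1)·P(Y=y)
 = (-3)·1/7 + (-5)·3/14 + (-7)·2/7 + (-9)·5/14
 = (-3/7) + (-15/14) + (-2) + (-45/14)
 = -47/7

-6.7143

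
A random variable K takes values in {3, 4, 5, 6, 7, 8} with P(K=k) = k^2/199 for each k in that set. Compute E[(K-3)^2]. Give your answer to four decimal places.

14.1910

E[(K-3)^2] = Σ (k-3)^2·P(K=k)
 = 0·9/199 + 1·16/199 + 4·25/199 + 9·36/199 + 16·49/199 + 25·64/199
 = 0 + 16/199 + 100/199 + 324/199 + 784/199 + 1600/199
 = 2824/199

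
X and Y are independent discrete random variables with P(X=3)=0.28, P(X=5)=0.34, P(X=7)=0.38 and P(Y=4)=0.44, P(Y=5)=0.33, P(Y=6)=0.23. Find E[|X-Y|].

1.5688

E[|X-Y|] = Σ_x Σ_y |x-y| · P(X=x)P(Y=y)
 = 1·0.1232 + 2·0.0924 + 3·0.0644 + 1·0.1496 + 0·0.1122 + 1·0.0782 + 3·0.1672 + 2·0.1254 + 1·0.0874
 = 0.1232 + 0.1848 + 0.1932 + 0.1496 + 0 + 0.0782 + 0.5016 + 0.2508 + 0.0874
 = 1.5688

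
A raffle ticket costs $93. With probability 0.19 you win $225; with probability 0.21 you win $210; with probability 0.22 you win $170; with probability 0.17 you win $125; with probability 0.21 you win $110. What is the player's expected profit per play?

75.6

E[payout] = 225·0.19 + 210·0.21 + 170·0.22 + 125·0.17 + 110·0.21
 = 42.75 + 44.1 + 37.4 + 21.25 + 23.1
 = 168.6
Net = 168.6 - 93 = 75.6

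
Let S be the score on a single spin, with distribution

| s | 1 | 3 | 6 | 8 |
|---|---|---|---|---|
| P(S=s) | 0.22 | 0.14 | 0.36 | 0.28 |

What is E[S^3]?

E[S^3] = Σ s^3·P(S=s)
 = 1·0.22 + 27·0.14 + 216·0.36 + 512·0.28
 = 0.22 + 3.78 + 77.76 + 143.36
 = 225.12

225.12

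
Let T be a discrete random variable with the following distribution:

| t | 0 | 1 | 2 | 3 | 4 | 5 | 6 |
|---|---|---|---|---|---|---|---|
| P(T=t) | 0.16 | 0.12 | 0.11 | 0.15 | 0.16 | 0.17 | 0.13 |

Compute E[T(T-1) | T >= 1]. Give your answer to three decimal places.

12.310

P(T >= 1) = 0.12 + 0.11 + 0.15 + 0.16 + 0.17 + 0.13 = 0.84.
E[T(T-1) | T >= 1] = [0·0.12 + 2·0.11 + 6·0.15 + 12·0.16 + 20·0.17 + 30·0.13] / 0.84
 = 10.34 / 0.84
 = 517/42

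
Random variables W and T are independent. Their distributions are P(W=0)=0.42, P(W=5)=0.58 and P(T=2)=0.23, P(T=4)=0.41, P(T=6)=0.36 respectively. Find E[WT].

E[WT] = Σ_w Σ_t wt · P(W=w)P(T=t)
 = 0·0.0966 + 0·0.1722 + 0·0.1512 + 10·0.1334 + 20·0.2378 + 30·0.2088
 = 0 + 0 + 0 + 1.334 + 4.756 + 6.264
 = 12.354

12.354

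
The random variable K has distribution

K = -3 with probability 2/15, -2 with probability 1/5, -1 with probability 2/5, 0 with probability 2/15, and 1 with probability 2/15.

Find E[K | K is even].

P(K is even) = 1/5 + 2/15 = 1/3.
E[K | K is even] = [(-2)·1/5 + 0·2/15] / (1/3)
 = -2/5 / (1/3)
 = -6/5

-1.2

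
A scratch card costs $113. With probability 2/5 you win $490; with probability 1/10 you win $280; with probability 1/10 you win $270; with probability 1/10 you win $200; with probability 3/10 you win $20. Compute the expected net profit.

164

E[payout] = 490·2/5 + 280·1/10 + 270·1/10 + 200·1/10 + 20·3/10
 = 196 + 28 + 27 + 20 + 6
 = 277
Net = 277 - 113 = 164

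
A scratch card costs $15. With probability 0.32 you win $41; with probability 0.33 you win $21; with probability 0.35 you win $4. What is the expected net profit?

6.45

E[payout] = 41·0.32 + 21·0.33 + 4·0.35
 = 13.12 + 6.93 + 1.4
 = 21.45
Net = 21.45 - 15 = 6.45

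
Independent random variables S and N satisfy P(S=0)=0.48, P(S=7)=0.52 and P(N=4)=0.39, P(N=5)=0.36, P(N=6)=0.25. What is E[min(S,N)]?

2.5272

E[min(S,N)] = Σ_s Σ_n min(s,n) · P(S=s)P(N=n)
 = 0·0.1872 + 0·0.1728 + 0·0.12 + 4·0.2028 + 5·0.1872 + 6·0.13
 = 0 + 0 + 0 + 0.8112 + 0.936 + 0.78
 = 2.5272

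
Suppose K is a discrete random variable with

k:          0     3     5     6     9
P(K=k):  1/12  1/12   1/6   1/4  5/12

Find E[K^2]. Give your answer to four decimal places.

E[K^2] = Σ k^2·P(K=k)
 = 0·1/12 + 9·1/12 + 25·1/6 + 36·1/4 + 81·5/12
 = 0 + 3/4 + 25/6 + 9 + 135/4
 = 143/3

47.6667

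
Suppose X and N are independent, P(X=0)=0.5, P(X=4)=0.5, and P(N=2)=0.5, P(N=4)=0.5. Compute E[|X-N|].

E[|X-N|] = Σ_x Σ_n |x-n| · P(X=x)P(N=n)
 = 2·0.25 + 4·0.25 + 2·0.25 + 0·0.25
 = 0.5 + 1 + 0.5 + 0
 = 2

2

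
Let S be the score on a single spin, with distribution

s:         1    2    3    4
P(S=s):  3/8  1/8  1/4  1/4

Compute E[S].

2.375

E[S] = Σ s·P(S=s)
 = 1·3/8 + 2·1/8 + 3·1/4 + 4·1/4
 = 3/8 + 1/4 + 3/4 + 1
 = 19/8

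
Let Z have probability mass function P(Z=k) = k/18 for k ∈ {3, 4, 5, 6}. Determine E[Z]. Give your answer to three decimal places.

E[Z] = Σ z·P(Z=z)
 = 3·1/6 + 4·2/9 + 5·5/18 + 6·1/3
 = 1/2 + 8/9 + 25/18 + 2
 = 43/9

4.778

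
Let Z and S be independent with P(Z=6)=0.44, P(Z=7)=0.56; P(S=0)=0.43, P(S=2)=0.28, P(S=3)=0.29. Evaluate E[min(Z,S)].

1.43

E[min(Z,S)] = Σ_z Σ_s min(z,s) · P(Z=z)P(S=s)
 = 0·0.1892 + 2·0.1232 + 3·0.1276 + 0·0.2408 + 2·0.1568 + 3·0.1624
 = 0 + 0.2464 + 0.3828 + 0 + 0.3136 + 0.4872
 = 1.43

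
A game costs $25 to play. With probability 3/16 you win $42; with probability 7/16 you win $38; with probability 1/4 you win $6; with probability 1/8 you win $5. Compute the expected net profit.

1.625

E[payout] = 42·3/16 + 38·7/16 + 6·1/4 + 5·1/8
 = 63/8 + 133/8 + 3/2 + 5/8
 = 213/8
Net = 213/8 - 25 = 13/8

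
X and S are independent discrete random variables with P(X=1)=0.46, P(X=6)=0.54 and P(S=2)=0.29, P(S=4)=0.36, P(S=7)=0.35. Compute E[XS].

E[XS] = Σ_x Σ_s xs · P(X=x)P(S=s)
 = 2·0.1334 + 4·0.1656 + 7·0.161 + 12·0.1566 + 24·0.1944 + 42·0.189
 = 0.2668 + 0.6624 + 1.127 + 1.8792 + 4.6656 + 7.938
 = 16.539

16.539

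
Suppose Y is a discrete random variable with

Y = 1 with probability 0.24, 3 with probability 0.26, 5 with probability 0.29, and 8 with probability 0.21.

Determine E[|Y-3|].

E[|Y-3|] = Σ |y-3|·P(Y=y)
 = 2·0.24 + 0·0.26 + 2·0.29 + 5·0.21
 = 0.48 + 0 + 0.58 + 1.05
 = 2.11

2.11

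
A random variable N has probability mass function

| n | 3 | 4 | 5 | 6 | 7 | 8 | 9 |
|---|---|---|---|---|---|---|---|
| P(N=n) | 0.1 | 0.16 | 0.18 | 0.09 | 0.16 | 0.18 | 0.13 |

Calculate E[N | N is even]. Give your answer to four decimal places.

P(N is even) = 0.16 + 0.09 + 0.18 = 0.43.
E[N | N is even] = [4·0.16 + 6·0.09 + 8·0.18] / 0.43
 = 2.62 / 0.43
 = 262/43

6.0930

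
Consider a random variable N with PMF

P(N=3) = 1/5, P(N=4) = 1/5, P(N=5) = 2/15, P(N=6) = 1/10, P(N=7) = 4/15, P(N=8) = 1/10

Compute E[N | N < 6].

3.875

P(N < 6) = 1/5 + 1/5 + 2/15 = 8/15.
E[N | N < 6] = [3·1/5 + 4·1/5 + 5·2/15] / (8/15)
 = 31/15 / (8/15)
 = 31/8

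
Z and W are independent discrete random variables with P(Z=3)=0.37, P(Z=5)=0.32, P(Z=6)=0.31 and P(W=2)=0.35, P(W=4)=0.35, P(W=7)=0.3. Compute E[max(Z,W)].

E[max(Z,W)] = Σ_z Σ_w max(z,w) · P(Z=z)P(W=w)
 = 3·0.1295 + 4·0.1295 + 7·0.111 + 5·0.112 + 5·0.112 + 7·0.096 + 6·0.1085 + 6·0.1085 + 7·0.093
 = 0.3885 + 0.518 + 0.777 + 0.56 + 0.56 + 0.672 + 0.651 + 0.651 + 0.651
 = 5.4285

5.4285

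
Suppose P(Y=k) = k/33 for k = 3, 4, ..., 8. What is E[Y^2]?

39

E[Y^2] = Σ y^2·P(Y=y)
 = 9·1/11 + 16·4/33 + 25·5/33 + 36·2/11 + 49·7/33 + 64·8/33
 = 9/11 + 64/33 + 125/33 + 72/11 + 343/33 + 512/33
 = 39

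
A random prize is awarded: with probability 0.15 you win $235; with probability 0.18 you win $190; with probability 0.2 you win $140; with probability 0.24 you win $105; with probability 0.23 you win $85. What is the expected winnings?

142.2

E[payout] = 235·0.15 + 190·0.18 + 140·0.2 + 105·0.24 + 85·0.23
 = 35.25 + 34.2 + 28 + 25.2 + 19.55
 = 142.2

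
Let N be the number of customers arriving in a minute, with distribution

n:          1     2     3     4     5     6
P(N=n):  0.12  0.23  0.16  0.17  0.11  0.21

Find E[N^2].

E[N^2] = Σ n^2·P(N=n)
 = 1·0.12 + 4·0.23 + 9·0.16 + 16·0.17 + 25·0.11 + 36·0.21
 = 0.12 + 0.92 + 1.44 + 2.72 + 2.75 + 7.56
 = 15.51

15.51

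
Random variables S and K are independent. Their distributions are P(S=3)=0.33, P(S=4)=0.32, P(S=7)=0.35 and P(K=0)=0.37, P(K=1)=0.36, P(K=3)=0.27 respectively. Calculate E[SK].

E[SK] = Σ_s Σ_k sk · P(S=s)P(K=k)
 = 0·0.1221 + 3·0.1188 + 9·0.0891 + 0·0.1184 + 4·0.1152 + 12·0.0864 + 0·0.1295 + 7·0.126 + 21·0.0945
 = 0 + 0.3564 + 0.8019 + 0 + 0.4608 + 1.0368 + 0 + 0.882 + 1.9845
 = 5.5224

5.5224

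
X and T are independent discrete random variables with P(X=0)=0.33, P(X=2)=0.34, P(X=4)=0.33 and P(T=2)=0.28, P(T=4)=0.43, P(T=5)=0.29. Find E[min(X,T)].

E[min(X,T)] = Σ_x Σ_t min(x,t) · P(X=x)P(T=t)
 = 0·0.0924 + 0·0.1419 + 0·0.0957 + 2·0.0952 + 2·0.1462 + 2·0.0986 + 2·0.0924 + 4·0.1419 + 4·0.0957
 = 0 + 0 + 0 + 0.1904 + 0.2924 + 0.1972 + 0.1848 + 0.5676 + 0.3828
 = 1.8152

1.8152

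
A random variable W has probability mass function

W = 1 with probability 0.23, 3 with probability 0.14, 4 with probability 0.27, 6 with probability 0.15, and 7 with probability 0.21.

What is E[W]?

E[W] = Σ w·P(W=w)
 = 1·0.23 + 3·0.14 + 4·0.27 + 6·0.15 + 7·0.21
 = 0.23 + 0.42 + 1.08 + 0.9 + 1.47
 = 4.1

4.1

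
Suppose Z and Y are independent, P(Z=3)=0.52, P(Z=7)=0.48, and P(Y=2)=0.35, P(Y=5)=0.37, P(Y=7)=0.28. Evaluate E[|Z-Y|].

E[|Z-Y|] = Σ_z Σ_y |z-y| · P(Z=z)P(Y=y)
 = 1·0.182 + 2·0.1924 + 4·0.1456 + 5·0.168 + 2·0.1776 + 0·0.1344
 = 0.182 + 0.3848 + 0.5824 + 0.84 + 0.3552 + 0
 = 2.3444

2.3444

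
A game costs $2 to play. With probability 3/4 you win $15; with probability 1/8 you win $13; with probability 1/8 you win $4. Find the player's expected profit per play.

11.375

E[payout] = 15·3/4 + 13·1/8 + 4·1/8
 = 45/4 + 13/8 + 1/2
 = 107/8
Net = 107/8 - 2 = 91/8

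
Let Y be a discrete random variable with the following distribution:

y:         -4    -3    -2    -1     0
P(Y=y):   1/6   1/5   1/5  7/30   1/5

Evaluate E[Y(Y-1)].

E[Y(Y-1)] = Σ y(y-1)·P(Y=y)
 = 20·1/6 + 12·1/5 + 6·1/5 + 2·7/30 + 0·1/5
 = 10/3 + 12/5 + 6/5 + 7/15 + 0
 = 37/5

7.4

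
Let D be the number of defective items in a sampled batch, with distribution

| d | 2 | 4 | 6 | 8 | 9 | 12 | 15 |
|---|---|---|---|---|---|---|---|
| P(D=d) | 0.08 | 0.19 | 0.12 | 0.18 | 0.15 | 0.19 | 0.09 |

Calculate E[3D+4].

E[3D+4] = Σ (3d+4)·P(D=d)
 = 10·0.08 + 16·0.19 + 22·0.12 + 28·0.18 + 31·0.15 + 40·0.19 + 49·0.09
 = 0.8 + 3.04 + 2.64 + 5.04 + 4.65 + 7.6 + 4.41
 = 28.18

28.18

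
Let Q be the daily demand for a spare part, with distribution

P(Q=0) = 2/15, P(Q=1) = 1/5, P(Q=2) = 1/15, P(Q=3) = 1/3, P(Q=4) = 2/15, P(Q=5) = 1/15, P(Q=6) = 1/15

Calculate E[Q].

E[Q] = Σ q·P(Q=q)
 = 0·2/15 + 1·1/5 + 2·1/15 + 3·1/3 + 4·2/15 + 5·1/15 + 6·1/15
 = 0 + 1/5 + 2/15 + 1 + 8/15 + 1/3 + 2/5
 = 13/5

2.6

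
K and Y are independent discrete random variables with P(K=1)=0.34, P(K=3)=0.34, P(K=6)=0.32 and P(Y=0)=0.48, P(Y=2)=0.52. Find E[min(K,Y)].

E[min(K,Y)] = Σ_k Σ_y min(k,y) · P(K=k)P(Y=y)
 = 0·0.1632 + 1·0.1768 + 0·0.1632 + 2·0.1768 + 0·0.1536 + 2·0.1664
 = 0 + 0.1768 + 0 + 0.3536 + 0 + 0.3328
 = 0.8632

0.8632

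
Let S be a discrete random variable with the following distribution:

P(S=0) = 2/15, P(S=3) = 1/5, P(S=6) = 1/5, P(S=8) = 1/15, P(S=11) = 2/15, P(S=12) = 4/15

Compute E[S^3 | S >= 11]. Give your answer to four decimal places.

1595.6667

P(S >= 11) = 2/15 + 4/15 = 2/5.
E[S^3 | S >= 11] = [1331·2/15 + 1728·4/15] / (2/5)
 = 9574/15 / (2/5)
 = 4787/3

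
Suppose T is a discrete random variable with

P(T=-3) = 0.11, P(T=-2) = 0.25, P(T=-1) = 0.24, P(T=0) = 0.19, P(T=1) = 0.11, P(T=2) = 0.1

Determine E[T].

-0.76

E[T] = Σ t·P(T=t)
 = (-3)·0.11 + (-2)·0.25 + (-1)·0.24 + 0·0.19 + 1·0.11 + 2·0.1
 = (-0.33) + (-0.5) + (-0.24) + 0 + 0.11 + 0.2
 = -0.76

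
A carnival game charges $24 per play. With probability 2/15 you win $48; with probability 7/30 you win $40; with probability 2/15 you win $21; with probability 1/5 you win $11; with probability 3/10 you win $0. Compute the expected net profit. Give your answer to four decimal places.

-3.2667

E[payout] = 48·2/15 + 40·7/30 + 21·2/15 + 11·1/5 + 0·3/10
 = 32/5 + 28/3 + 14/5 + 11/5 + 0
 = 311/15
Net = 311/15 - 24 = -49/15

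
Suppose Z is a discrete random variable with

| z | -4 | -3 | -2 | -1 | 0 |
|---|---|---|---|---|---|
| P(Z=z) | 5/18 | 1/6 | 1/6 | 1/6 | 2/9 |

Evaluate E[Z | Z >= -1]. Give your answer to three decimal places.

P(Z >= -1) = 1/6 + 2/9 = 7/18.
E[Z | Z >= -1] = [(-1)·1/6 + 0·2/9] / (7/18)
 = -1/6 / (7/18)
 = -3/7

-0.429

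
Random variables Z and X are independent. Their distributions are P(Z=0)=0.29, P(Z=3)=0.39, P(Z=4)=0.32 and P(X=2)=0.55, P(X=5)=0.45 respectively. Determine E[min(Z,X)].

E[min(Z,X)] = Σ_z Σ_x min(z,x) · P(Z=z)P(X=x)
 = 0·0.1595 + 0·0.1305 + 2·0.2145 + 3·0.1755 + 2·0.176 + 4·0.144
 = 0 + 0 + 0.429 + 0.5265 + 0.352 + 0.576
 = 1.8835

1.8835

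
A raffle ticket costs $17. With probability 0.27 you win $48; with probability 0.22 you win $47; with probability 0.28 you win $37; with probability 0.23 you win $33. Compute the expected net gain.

E[payout] = 48·0.27 + 47·0.22 + 37·0.28 + 33·0.23
 = 12.96 + 10.34 + 10.36 + 7.59
 = 41.25
Net = 41.25 - 17 = 24.25

24.25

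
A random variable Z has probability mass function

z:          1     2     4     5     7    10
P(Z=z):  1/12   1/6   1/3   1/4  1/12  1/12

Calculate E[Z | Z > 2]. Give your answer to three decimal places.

5.333

P(Z > 2) = 1/3 + 1/4 + 1/12 + 1/12 = 3/4.
E[Z | Z > 2] = [4·1/3 + 5·1/4 + 7·1/12 + 10·1/12] / (3/4)
 = 4 / (3/4)
 = 16/3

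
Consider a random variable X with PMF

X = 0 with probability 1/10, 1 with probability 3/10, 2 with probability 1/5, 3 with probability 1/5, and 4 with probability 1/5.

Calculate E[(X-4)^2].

E[(X-4)^2] = Σ (x-4)^2·P(X=x)
 = 16·1/10 + 9·3/10 + 4·1/5 + 1·1/5 + 0·1/5
 = 8/5 + 27/10 + 4/5 + 1/5 + 0
 = 53/10

5.3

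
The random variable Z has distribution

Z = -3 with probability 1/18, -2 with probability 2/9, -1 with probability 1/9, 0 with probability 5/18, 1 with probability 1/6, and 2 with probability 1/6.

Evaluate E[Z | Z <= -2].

P(Z <= -2) = 1/18 + 2/9 = 5/18.
E[Z | Z <= -2] = [(-3)·1/18 + (-2)·2/9] / (5/18)
 = -11/18 / (5/18)
 = -11/5

-2.2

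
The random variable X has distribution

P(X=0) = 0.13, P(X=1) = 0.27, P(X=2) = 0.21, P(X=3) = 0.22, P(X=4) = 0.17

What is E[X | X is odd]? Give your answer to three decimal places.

P(X is odd) = 0.27 + 0.22 = 0.49.
E[X | X is odd] = [1·0.27 + 3·0.22] / 0.49
 = 0.93 / 0.49
 = 93/49

1.898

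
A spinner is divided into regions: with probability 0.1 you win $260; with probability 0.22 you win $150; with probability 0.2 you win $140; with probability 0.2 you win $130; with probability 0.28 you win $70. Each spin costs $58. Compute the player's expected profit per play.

74.6

E[payout] = 260·0.1 + 150·0.22 + 140·0.2 + 130·0.2 + 70·0.28
 = 26 + 33 + 28 + 26 + 19.6
 = 132.6
Net = 132.6 - 58 = 74.6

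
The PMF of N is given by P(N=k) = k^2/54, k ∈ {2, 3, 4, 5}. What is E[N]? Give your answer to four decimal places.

4.1481

E[N] = Σ n·P(N=n)
 = 2·2/27 + 3·1/6 + 4·8/27 + 5·25/54
 = 4/27 + 1/2 + 32/27 + 125/54
 = 112/27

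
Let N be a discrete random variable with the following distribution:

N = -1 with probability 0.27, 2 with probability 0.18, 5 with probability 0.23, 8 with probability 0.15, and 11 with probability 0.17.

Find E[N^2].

36.91

E[N^2] = Σ n^2·P(N=n)
 = 1·0.27 + 4·0.18 + 25·0.23 + 64·0.15 + 121·0.17
 = 0.27 + 0.72 + 5.75 + 9.6 + 20.57
 = 36.91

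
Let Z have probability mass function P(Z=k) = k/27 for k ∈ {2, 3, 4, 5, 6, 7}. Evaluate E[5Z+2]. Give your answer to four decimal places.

E[5Z+2] = Σ (5z+2)·P(Z=z)
 = 12·2/27 + 17·1/9 + 22·4/27 + 27·5/27 + 32·2/9 + 37·7/27
 = 8/9 + 17/9 + 88/27 + 5 + 64/9 + 259/27
 = 749/27

27.7407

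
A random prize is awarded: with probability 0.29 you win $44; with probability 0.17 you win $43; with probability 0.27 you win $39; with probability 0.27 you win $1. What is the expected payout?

30.87

E[payout] = 44·0.29 + 43·0.17 + 39·0.27 + 1·0.27
 = 12.76 + 7.31 + 10.53 + 0.27
 = 30.87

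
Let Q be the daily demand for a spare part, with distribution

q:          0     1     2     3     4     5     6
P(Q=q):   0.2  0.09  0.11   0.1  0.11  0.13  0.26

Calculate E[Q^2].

15.8

E[Q^2] = Σ q^2·P(Q=q)
 = 0·0.2 + 1·0.09 + 4·0.11 + 9·0.1 + 16·0.11 + 25·0.13 + 36·0.26
 = 0 + 0.09 + 0.44 + 0.9 + 1.76 + 3.25 + 9.36
 = 15.8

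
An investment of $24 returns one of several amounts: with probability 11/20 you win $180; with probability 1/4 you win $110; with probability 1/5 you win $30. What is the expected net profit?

108.5

E[payout] = 180·11/20 + 110·1/4 + 30·1/5
 = 99 + 55/2 + 6
 = 265/2
Net = 265/2 - 24 = 217/2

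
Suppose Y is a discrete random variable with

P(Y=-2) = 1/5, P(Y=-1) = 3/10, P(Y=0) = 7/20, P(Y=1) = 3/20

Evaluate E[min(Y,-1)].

E[min(Y,-1)] = Σ min(y,-1)·P(Y=y)
 = (-2)·1/5 + (-1)·3/10 + (-1)·7/20 + (-1)·3/20
 = (-2/5) + (-3/10) + (-7/20) + (-3/20)
 = -6/5

-1.2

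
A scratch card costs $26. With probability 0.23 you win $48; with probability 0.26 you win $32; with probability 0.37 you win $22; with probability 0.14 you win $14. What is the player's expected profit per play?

3.46

E[payout] = 48·0.23 + 32·0.26 + 22·0.37 + 14·0.14
 = 11.04 + 8.32 + 8.14 + 1.96
 = 29.46
Net = 29.46 - 26 = 3.46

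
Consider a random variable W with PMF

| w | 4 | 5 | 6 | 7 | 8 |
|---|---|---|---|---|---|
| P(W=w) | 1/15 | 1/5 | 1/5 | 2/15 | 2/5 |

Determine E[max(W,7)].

E[max(W,7)] = Σ max(w,7)·P(W=w)
 = 7·1/15 + 7·1/5 + 7·1/5 + 7·2/15 + 8·2/5
 = 7/15 + 7/5 + 7/5 + 14/15 + 16/5
 = 37/5

7.4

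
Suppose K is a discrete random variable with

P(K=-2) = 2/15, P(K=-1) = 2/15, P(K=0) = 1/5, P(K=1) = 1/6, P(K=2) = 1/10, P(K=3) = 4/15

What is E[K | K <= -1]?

P(K <= -1) = 2/15 + 2/15 = 4/15.
E[K | K <= -1] = [(-2)·2/15 + (-1)·2/15] / (4/15)
 = -2/5 / (4/15)
 = -3/2

-1.5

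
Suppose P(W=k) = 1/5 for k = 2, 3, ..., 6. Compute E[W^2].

18

E[W^2] = Σ w^2·P(W=w)
 = 4·1/5 + 9·1/5 + 16·1/5 + 25·1/5 + 36·1/5
 = 4/5 + 9/5 + 16/5 + 5 + 36/5
 = 18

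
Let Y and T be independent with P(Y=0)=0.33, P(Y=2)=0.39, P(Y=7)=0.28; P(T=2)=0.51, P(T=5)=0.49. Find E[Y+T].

6.21

E[Y+T] = Σ_y Σ_t (y+t) · P(Y=y)P(T=t)
 = 2·0.1683 + 5·0.1617 + 4·0.1989 + 7·0.1911 + 9·0.1428 + 12·0.1372
 = 0.3366 + 0.8085 + 0.7956 + 1.3377 + 1.2852 + 1.6464
 = 6.21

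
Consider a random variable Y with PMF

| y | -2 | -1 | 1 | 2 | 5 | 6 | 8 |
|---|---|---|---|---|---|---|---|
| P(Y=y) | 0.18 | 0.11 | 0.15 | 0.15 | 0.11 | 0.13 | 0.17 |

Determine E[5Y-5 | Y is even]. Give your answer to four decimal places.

P(Y is even) = 0.18 + 0.15 + 0.13 + 0.17 = 0.63.
E[5Y-5 | Y is even] = [(-15)·0.18 + 5·0.15 + 25·0.13 + 35·0.17] / 0.63
 = 7.25 / 0.63
 = 725/63

11.5079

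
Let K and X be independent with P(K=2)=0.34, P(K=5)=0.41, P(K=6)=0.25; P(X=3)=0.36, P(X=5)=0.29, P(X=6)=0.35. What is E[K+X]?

E[K+X] = Σ_k Σ_x (k+x) · P(K=k)P(X=x)
 = 5·0.1224 + 7·0.0986 + 8·0.119 + 8·0.1476 + 10·0.1189 + 11·0.1435 + 9·0.09 + 11·0.0725 + 12·0.0875
 = 0.612 + 0.6902 + 0.952 + 1.1808 + 1.189 + 1.5785 + 0.81 + 0.7975 + 1.05
 = 8.86

8.86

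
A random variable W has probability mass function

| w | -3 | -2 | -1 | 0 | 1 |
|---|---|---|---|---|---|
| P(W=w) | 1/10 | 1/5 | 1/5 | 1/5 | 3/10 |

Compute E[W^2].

E[W^2] = Σ w^2·P(W=w)
 = 9·1/10 + 4·1/5 + 1·1/5 + 0·1/5 + 1·3/10
 = 9/10 + 4/5 + 1/5 + 0 + 3/10
 = 11/5

2.2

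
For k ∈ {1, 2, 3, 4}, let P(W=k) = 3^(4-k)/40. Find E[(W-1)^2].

E[(W-1)^2] = Σ (w-1)^2·P(W=w)
 = 0·27/40 + 1·9/40 + 4·3/40 + 9·1/40
 = 0 + 9/40 + 3/10 + 9/40
 = 3/4

0.75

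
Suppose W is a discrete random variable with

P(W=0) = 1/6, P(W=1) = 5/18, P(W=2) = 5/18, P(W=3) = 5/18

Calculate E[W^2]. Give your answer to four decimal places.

3.8889

E[W^2] = Σ w^2·P(W=w)
 = 0·1/6 + 1·5/18 + 4·5/18 + 9·5/18
 = 0 + 5/18 + 10/9 + 5/2
 = 35/9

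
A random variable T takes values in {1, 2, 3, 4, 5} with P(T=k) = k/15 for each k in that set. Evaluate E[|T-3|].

1.2

E[|T-3|] = Σ |t-3|·P(T=t)
 = 2·1/15 + 1·2/15 + 0·1/5 + 1·4/15 + 2·1/3
 = 2/15 + 2/15 + 0 + 4/15 + 2/3
 = 6/5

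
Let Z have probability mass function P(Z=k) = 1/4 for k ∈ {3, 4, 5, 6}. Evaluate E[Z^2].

E[Z^2] = Σ z^2·P(Z=z)
 = 9·1/4 + 16·1/4 + 25·1/4 + 36·1/4
 = 9/4 + 4 + 25/4 + 9
 = 43/2

21.5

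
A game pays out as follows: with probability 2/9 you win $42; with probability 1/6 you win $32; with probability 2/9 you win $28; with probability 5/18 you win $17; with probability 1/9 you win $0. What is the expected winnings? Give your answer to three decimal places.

E[payout] = 42·2/9 + 32·1/6 + 28·2/9 + 17·5/18 + 0·1/9
 = 28/3 + 16/3 + 56/9 + 85/18 + 0
 = 461/18

25.611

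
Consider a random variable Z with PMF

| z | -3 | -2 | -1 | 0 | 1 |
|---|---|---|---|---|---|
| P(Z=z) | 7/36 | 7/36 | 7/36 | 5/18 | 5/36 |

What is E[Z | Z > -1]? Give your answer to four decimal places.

P(Z > -1) = 5/18 + 5/36 = 5/12.
E[Z | Z > -1] = [0·5/18 + 1·5/36] / (5/12)
 = 5/36 / (5/12)
 = 1/3

0.3333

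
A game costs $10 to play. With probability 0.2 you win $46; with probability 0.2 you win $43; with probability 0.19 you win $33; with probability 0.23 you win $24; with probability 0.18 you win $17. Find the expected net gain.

E[payout] = 46·0.2 + 43·0.2 + 33·0.19 + 24·0.23 + 17·0.18
 = 9.2 + 8.6 + 6.27 + 5.52 + 3.06
 = 32.65
Net = 32.65 - 10 = 22.65

22.65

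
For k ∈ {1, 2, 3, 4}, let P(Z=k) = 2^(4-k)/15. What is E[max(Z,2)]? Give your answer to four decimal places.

2.2667

E[max(Z,2)] = Σ max(z,2)·P(Z=z)
 = 2·8/15 + 2·4/15 + 3·2/15 + 4·1/15
 = 16/15 + 8/15 + 2/5 + 4/15
 = 34/15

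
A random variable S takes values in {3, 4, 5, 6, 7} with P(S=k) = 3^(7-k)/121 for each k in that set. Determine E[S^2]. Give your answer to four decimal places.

E[S^2] = Σ s^2·P(S=s)
 = 9·81/121 + 16·27/121 + 25·9/121 + 36·3/121 + 49·1/121
 = 729/121 + 432/121 + 225/121 + 108/121 + 49/121
 = 1543/121

12.7521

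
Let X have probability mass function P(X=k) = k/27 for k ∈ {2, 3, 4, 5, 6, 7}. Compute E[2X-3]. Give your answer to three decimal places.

E[2X-3] = Σ (2x-3)·P(X=x)
 = 1·2/27 + 3·1/9 + 5·4/27 + 7·5/27 + 9·2/9 + 11·7/27
 = 2/27 + 1/3 + 20/27 + 35/27 + 2 + 77/27
 = 197/27

7.296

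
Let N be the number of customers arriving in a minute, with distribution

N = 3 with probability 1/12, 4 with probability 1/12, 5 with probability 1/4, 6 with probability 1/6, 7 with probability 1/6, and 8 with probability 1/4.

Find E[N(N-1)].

E[N(N-1)] = Σ n(n-1)·P(N=n)
 = 6·1/12 + 12·1/12 + 20·1/4 + 30·1/6 + 42·1/6 + 56·1/4
 = 1/2 + 1 + 5 + 5 + 7 + 14
 = 65/2

32.5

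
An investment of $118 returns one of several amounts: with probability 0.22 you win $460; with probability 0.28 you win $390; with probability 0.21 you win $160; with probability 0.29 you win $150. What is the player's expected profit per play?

169.5

E[payout] = 460·0.22 + 390·0.28 + 160·0.21 + 150·0.29
 = 101.2 + 109.2 + 33.6 + 43.5
 = 287.5
Net = 287.5 - 118 = 169.5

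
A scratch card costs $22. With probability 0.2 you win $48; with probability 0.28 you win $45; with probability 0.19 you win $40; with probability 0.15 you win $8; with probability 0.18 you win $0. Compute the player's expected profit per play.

E[payout] = 48·0.2 + 45·0.28 + 40·0.19 + 8·0.15 + 0·0.18
 = 9.6 + 12.6 + 7.6 + 1.2 + 0
 = 31
Net = 31 - 22 = 9

9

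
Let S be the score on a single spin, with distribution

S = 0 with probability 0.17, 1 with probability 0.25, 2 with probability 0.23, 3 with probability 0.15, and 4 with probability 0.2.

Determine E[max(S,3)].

E[max(S,3)] = Σ max(s,3)·P(S=s)
 = 3·0.17 + 3·0.25 + 3·0.23 + 3·0.15 + 4·0.2
 = 0.51 + 0.75 + 0.69 + 0.45 + 0.8
 = 3.2

3.2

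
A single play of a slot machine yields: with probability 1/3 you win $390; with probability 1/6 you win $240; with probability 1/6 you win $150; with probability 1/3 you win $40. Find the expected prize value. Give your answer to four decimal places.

208.3333

E[payout] = 390·1/3 + 240·1/6 + 150·1/6 + 40·1/3
 = 130 + 40 + 25 + 40/3
 = 625/3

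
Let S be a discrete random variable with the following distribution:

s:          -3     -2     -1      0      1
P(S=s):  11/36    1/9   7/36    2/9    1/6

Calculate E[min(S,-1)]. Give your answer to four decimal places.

E[min(S,-1)] = Σ min(s,-1)·P(S=s)
 = (-3)·11/36 + (-2)·1/9 + (-1)·7/36 + (-1)·2/9 + (-1)·1/6
 = (-11/12) + (-2/9) + (-7/36) + (-2/9) + (-1/6)
 = -31/18

-1.7222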